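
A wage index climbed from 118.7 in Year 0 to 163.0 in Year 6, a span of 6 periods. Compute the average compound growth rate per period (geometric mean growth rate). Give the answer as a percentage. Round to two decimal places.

5.43%

Growth factor = (163.0/118.7)^(1/6) = (1.373210)^(1/6) = 1.054280
Growth rate = 1.054280 − 1 = 0.054280 = 5.4280%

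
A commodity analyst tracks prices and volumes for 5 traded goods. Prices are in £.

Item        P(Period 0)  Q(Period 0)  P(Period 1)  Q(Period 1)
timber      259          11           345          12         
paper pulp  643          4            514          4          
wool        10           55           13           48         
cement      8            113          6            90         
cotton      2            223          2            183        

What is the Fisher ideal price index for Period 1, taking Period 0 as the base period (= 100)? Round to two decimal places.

105.83

Laspeyres component (base-period weights):
ΣP(Period 1)Q(Period 0) = 345×11 + 514×4 + 13×55 + 6×113 + 2×223 = 3795 + 2056 + 715 + 678 + 446 = 7690
ΣP(Period 0)Q(Period 0) = 259×11 + 643×4 + 10×55 + 8×113 + 2×223 = 2849 + 2572 + 550 + 904 + 446 = 7321
L = 7690 / 7321 × 100 = 105.0403
Paasche component (current-period weights):
ΣP(Period 1)Q(Period 1) = 345×12 + 514×4 + 13×48 + 6×90 + 2×183 = 4140 + 2056 + 624 + 540 + 366 = 7726
ΣP(Period 0)Q(Period 1) = 259×12 + 643×4 + 10×48 + 8×90 + 2×183 = 3108 + 2572 + 480 + 720 + 366 = 7246
P = 7726 / 7246 × 100 = 106.6243
Fisher = √(L × P) = √(105.0403 × 106.6243) = 105.8294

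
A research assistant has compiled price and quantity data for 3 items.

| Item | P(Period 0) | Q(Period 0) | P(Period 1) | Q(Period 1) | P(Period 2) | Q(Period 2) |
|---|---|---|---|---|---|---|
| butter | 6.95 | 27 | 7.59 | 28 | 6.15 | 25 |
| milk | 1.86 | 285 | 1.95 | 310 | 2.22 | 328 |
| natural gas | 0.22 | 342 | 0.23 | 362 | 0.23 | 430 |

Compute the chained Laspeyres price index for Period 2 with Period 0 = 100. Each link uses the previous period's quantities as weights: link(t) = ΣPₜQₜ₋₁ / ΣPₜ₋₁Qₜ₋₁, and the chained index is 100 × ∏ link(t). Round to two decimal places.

Link Period 0→Period 1:
ΣP(Period 1)Q(Period 0) = 7.59×27 + 1.95×285 + 0.23×342 = 204.93 + 555.75 + 78.66 = 839.34
ΣP(Period 0)Q(Period 0) = 6.95×27 + 1.86×285 + 0.22×342 = 187.65 + 530.1 + 75.24 = 792.99
link = 839.34/792.99 = 1.058450
Link Period 1→Period 2:
ΣP(Period 2)Q(Period 1) = 6.15×28 + 2.22×310 + 0.23×362 = 172.2 + 688.2 + 83.26 = 943.66
ΣP(Period 1)Q(Period 1) = 7.59×28 + 1.95×310 + 0.23×362 = 212.52 + 604.5 + 83.26 = 900.28
link = 943.66/900.28 = 1.048185
Chained index = 100 × 1.058450 × 1.048185 = 110.9451

110.95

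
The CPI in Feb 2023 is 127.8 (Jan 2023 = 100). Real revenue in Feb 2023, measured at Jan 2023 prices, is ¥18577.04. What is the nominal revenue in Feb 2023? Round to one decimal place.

23741.5

Nominal = Real × (Index/100) = 18577.04 × (127.8/100)
        = 18577.04 × 1.278 = 23741.4571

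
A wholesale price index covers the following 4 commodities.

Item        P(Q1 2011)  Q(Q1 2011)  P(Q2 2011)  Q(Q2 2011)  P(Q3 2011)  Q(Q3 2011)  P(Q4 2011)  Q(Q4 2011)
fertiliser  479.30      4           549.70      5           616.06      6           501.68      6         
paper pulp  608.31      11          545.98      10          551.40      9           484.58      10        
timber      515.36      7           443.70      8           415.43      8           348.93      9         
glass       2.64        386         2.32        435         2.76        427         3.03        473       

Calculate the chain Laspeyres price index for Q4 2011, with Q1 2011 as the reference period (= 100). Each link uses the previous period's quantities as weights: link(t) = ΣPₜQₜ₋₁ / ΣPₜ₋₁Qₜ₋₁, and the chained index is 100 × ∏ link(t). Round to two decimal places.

82.49

Link Q1 2011→Q2 2011:
ΣP(Q2 2011)Q(Q1 2011) = 549.70×4 + 545.98×11 + 443.70×7 + 2.32×386 = 2198.8 + 6005.78 + 3105.9 + 895.52 = 12206
ΣP(Q1 2011)Q(Q1 2011) = 479.30×4 + 608.31×11 + 515.36×7 + 2.64×386 = 1917.2 + 6691.41 + 3607.52 + 1019.04 = 13235.17
link = 12206/13235.17 = 0.922240
Link Q2 2011→Q3 2011:
ΣP(Q3 2011)Q(Q2 2011) = 616.06×5 + 551.40×10 + 415.43×8 + 2.76×435 = 3080.3 + 5514 + 3323.44 + 1200.6 = 13118.34
ΣP(Q2 2011)Q(Q2 2011) = 549.70×5 + 545.98×10 + 443.70×8 + 2.32×435 = 2748.5 + 5459.8 + 3549.6 + 1009.2 = 12767.1
link = 13118.34/12767.1 = 1.027511
Link Q3 2011→Q4 2011:
ΣP(Q4 2011)Q(Q3 2011) = 501.68×6 + 484.58×9 + 348.93×8 + 3.03×427 = 3010.08 + 4361.22 + 2791.44 + 1293.81 = 11456.55
ΣP(Q3 2011)Q(Q3 2011) = 616.06×6 + 551.40×9 + 415.43×8 + 2.76×427 = 3696.36 + 4962.6 + 3323.44 + 1178.52 = 13160.92
link = 11456.55/13160.92 = 0.870498
Chained index = 100 × 0.922240 × 1.027511 × 0.870498 = 82.4894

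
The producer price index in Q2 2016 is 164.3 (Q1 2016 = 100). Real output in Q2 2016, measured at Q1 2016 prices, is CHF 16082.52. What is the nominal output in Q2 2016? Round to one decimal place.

Nominal = Real × (Index/100) = 16082.52 × (164.3/100)
        = 16082.52 × 1.643 = 26423.5804

26423.6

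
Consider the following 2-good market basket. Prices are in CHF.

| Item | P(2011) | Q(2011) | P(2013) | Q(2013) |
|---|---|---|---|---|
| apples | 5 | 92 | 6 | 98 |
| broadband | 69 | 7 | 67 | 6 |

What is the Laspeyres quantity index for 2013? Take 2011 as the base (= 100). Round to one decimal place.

95.9

Laspeyres quantity index uses base-period prices as weights.
ΣP(2011)·Q(2013) = 5×98 + 69×6 = 490 + 414 = 904
ΣP(2011)·Q(2011) = 5×92 + 69×7 = 460 + 483 = 943
Index = 904 / 943 × 100 = 95.8643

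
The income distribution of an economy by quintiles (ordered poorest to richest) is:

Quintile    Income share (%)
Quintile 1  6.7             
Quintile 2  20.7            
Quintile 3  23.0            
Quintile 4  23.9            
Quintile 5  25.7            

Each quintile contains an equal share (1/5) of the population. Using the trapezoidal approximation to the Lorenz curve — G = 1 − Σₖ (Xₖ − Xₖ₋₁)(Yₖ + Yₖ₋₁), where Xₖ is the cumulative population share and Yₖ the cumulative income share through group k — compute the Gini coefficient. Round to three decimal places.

Cumulative income shares Yₖ: 0.0670, 0.2740, 0.5040, 0.7430, 1.0000
Σ (Xₖ−Xₖ₋₁)(Yₖ+Yₖ₋₁) = (1/5)(0.0670+0.0000) + (1/5)(0.2740+0.0670) + (1/5)(0.5040+0.2740) + (1/5)(0.7430+0.5040) + (1/5)(1.0000+0.7430)
  = 0.0134 + 0.0682 + 0.1556 + 0.2494 + 0.3486 = 0.8352
G = 1 − 0.8352 = 0.1648

0.165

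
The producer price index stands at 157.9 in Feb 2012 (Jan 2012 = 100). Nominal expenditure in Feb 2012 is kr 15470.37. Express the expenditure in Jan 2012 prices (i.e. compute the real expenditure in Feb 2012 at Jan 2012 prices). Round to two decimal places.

9797.57

Real = Nominal ÷ (Index/100) = 15470.37 ÷ (157.9/100)
     = 15470.37 ÷ 1.579 = 9797.5744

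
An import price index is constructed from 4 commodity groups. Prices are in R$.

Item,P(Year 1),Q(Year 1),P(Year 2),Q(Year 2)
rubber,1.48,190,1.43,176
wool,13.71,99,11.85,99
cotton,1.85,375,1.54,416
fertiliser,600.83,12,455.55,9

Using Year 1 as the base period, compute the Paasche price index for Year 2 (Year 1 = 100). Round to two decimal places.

Paasche price index uses current-period quantities as weights.
ΣP(Year 2)·Q(Year 2) = 1.43×176 + 11.85×99 + 1.54×416 + 455.55×9 = 251.68 + 1173.15 + 640.64 + 4099.95 = 6165.42
ΣP(Year 1)·Q(Year 2) = 1.48×176 + 13.71×99 + 1.85×416 + 600.83×9 = 260.48 + 1357.29 + 769.6 + 5407.47 = 7794.84
Index = 6165.42 / 7794.84 × 100 = 79.0962

79.10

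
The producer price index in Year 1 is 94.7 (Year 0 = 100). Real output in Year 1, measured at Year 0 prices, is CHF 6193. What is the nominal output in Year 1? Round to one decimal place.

Nominal = Real × (Index/100) = 6193 × (94.7/100)
        = 6193 × 0.947 = 5864.7710

5864.8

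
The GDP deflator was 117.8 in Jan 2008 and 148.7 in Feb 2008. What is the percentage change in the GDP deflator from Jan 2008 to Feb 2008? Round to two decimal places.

Change = (148.7 − 117.8) / 117.8 × 100
       = 30.9 / 117.8 × 100 = 26.2309%

26.23%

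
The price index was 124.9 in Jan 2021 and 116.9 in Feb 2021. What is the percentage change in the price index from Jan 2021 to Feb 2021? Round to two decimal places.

Change = (116.9 − 124.9) / 124.9 × 100
       = -8.0 / 124.9 × 100 = -6.4051%

-6.41%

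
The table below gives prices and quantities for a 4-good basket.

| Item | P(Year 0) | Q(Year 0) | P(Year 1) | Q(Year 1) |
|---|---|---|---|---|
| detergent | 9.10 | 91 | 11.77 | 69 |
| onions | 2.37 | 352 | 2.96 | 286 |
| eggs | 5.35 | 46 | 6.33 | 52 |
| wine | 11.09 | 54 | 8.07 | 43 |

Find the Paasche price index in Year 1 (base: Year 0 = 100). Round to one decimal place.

Paasche price index uses current-period quantities as weights.
ΣP(Year 1)·Q(Year 1) = 11.77×69 + 2.96×286 + 6.33×52 + 8.07×43 = 812.13 + 846.56 + 329.16 + 347.01 = 2334.86
ΣP(Year 0)·Q(Year 1) = 9.10×69 + 2.37×286 + 5.35×52 + 11.09×43 = 627.9 + 677.82 + 278.2 + 476.87 = 2060.79
Index = 2334.86 / 2060.79 × 100 = 113.2993

113.3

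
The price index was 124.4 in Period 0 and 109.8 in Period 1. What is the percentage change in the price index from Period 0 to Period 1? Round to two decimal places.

-11.74%

Change = (109.8 − 124.4) / 124.4 × 100
       = -14.6 / 124.4 × 100 = -11.7363%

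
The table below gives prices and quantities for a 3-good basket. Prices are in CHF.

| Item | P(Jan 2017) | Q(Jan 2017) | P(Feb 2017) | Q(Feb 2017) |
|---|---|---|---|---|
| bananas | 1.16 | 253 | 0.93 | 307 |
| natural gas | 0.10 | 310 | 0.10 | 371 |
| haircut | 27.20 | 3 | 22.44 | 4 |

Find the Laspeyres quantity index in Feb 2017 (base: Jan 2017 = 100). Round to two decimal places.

Laspeyres quantity index uses base-period prices as weights.
ΣP(Jan 2017)·Q(Feb 2017) = 1.16×307 + 0.10×371 + 27.20×4 = 356.12 + 37.1 + 108.8 = 502.02
ΣP(Jan 2017)·Q(Jan 2017) = 1.16×253 + 0.10×310 + 27.20×3 = 293.48 + 31 + 81.6 = 406.08
Index = 502.02 / 406.08 × 100 = 123.6259

123.63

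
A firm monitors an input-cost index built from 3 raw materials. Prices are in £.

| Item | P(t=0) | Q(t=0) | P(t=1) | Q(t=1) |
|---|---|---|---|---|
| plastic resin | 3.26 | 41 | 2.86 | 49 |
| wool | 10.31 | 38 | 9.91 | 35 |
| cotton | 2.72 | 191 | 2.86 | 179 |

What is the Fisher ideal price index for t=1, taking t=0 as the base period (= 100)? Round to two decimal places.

Laspeyres component (base-period weights):
ΣP(t=1)Q(t=0) = 2.86×41 + 9.91×38 + 2.86×191 = 117.26 + 376.58 + 546.26 = 1040.1
ΣP(t=0)Q(t=0) = 3.26×41 + 10.31×38 + 2.72×191 = 133.66 + 391.78 + 519.52 = 1044.96
L = 1040.1 / 1044.96 × 100 = 99.5349
Paasche component (current-period weights):
ΣP(t=1)Q(t=1) = 2.86×49 + 9.91×35 + 2.86×179 = 140.14 + 346.85 + 511.94 = 998.93
ΣP(t=0)Q(t=1) = 3.26×49 + 10.31×35 + 2.72×179 = 159.74 + 360.85 + 486.88 = 1007.47
P = 998.93 / 1007.47 × 100 = 99.1523
Fisher = √(L × P) = √(99.5349 × 99.1523) = 99.3434

99.34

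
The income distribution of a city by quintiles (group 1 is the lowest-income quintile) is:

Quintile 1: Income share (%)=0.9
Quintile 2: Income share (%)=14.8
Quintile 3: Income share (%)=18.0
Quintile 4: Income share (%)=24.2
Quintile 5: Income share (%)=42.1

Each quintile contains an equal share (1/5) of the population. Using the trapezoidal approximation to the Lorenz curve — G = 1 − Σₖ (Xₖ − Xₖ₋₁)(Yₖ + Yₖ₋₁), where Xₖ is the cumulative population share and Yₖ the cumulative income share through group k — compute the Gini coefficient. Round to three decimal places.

0.367

Cumulative income shares Yₖ: 0.0090, 0.1570, 0.3370, 0.5790, 1.0000
Σ (Xₖ−Xₖ₋₁)(Yₖ+Yₖ₋₁) = (1/5)(0.0090+0.0000) + (1/5)(0.1570+0.0090) + (1/5)(0.3370+0.1570) + (1/5)(0.5790+0.3370) + (1/5)(1.0000+0.5790)
  = 0.0018 + 0.0332 + 0.0988 + 0.1832 + 0.3158 = 0.6328
G = 1 − 0.6328 = 0.3672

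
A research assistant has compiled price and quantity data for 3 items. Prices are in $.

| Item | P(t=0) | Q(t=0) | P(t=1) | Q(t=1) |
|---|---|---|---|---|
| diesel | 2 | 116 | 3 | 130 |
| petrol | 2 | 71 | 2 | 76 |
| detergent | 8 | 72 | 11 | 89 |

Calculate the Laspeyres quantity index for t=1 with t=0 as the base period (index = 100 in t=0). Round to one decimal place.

118.3

Laspeyres quantity index uses base-period prices as weights.
ΣP(t=0)·Q(t=1) = 2×130 + 2×76 + 8×89 = 260 + 152 + 712 = 1124
ΣP(t=0)·Q(t=0) = 2×116 + 2×71 + 8×72 = 232 + 142 + 576 = 950
Index = 1124 / 950 × 100 = 118.3158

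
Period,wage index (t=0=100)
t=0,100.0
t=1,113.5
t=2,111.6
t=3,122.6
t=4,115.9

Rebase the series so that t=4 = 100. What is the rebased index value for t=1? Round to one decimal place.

97.9

Rebased(t=1) = 113.5 / 115.9 × 100 = 97.9292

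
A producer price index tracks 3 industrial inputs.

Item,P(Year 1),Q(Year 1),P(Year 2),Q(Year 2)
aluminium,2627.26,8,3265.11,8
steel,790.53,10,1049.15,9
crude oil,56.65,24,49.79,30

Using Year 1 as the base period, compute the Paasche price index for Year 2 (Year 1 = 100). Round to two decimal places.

Paasche price index uses current-period quantities as weights.
ΣP(Year 2)·Q(Year 2) = 3265.11×8 + 1049.15×9 + 49.79×30 = 26120.88 + 9442.35 + 1493.7 = 37056.93
ΣP(Year 1)·Q(Year 2) = 2627.26×8 + 790.53×9 + 56.65×30 = 21018.08 + 7114.77 + 1699.5 = 29832.35
Index = 37056.93 / 29832.35 × 100 = 124.2173

124.22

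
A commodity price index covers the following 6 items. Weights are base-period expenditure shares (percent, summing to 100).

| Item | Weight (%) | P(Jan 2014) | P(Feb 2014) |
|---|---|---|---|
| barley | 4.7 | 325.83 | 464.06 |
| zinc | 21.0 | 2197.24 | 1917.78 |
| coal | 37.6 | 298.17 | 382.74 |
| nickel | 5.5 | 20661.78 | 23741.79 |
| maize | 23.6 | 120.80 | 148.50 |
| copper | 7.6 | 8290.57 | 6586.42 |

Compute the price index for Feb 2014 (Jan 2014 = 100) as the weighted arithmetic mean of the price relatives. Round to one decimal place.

barley: 4.7 × (464.06/325.83) = 4.7 × 1.424240 = 6.6939
zinc: 21.0 × (1917.78/2197.24) = 21.0 × 0.872813 = 18.3291
coal: 37.6 × (382.74/298.17) = 37.6 × 1.283630 = 48.2645
nickel: 5.5 × (23741.79/20661.78) = 5.5 × 1.149068 = 6.3199
maize: 23.6 × (148.50/120.80) = 23.6 × 1.229305 = 29.0116
copper: 7.6 × (6586.42/8290.57) = 7.6 × 0.794447 = 6.0378
Index = Σ wᵢ·(p₁ᵢ/p₀ᵢ) = 6.6939 + 18.3291 + 48.2645 + 6.3199 + 29.0116 + 6.0378 = 114.6568

114.7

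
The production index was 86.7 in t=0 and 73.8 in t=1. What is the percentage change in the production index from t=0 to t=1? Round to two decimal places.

Change = (73.8 − 86.7) / 86.7 × 100
       = -12.9 / 86.7 × 100 = -14.8789%

-14.88%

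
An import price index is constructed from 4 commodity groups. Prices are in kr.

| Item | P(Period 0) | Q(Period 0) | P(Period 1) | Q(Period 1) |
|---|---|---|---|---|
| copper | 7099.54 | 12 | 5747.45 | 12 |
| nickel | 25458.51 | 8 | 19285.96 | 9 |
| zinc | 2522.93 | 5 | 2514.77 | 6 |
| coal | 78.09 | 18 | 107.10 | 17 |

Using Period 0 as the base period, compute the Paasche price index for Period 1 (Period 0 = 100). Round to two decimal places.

Paasche price index uses current-period quantities as weights.
ΣP(Period 1)·Q(Period 1) = 5747.45×12 + 19285.96×9 + 2514.77×6 + 107.10×17 = 68969.4 + 173573.64 + 15088.62 + 1820.7 = 259452.36
ΣP(Period 0)·Q(Period 1) = 7099.54×12 + 25458.51×9 + 2522.93×6 + 78.09×17 = 85194.48 + 229126.59 + 15137.58 + 1327.53 = 330786.18
Index = 259452.36 / 330786.18 × 100 = 78.4351

78.44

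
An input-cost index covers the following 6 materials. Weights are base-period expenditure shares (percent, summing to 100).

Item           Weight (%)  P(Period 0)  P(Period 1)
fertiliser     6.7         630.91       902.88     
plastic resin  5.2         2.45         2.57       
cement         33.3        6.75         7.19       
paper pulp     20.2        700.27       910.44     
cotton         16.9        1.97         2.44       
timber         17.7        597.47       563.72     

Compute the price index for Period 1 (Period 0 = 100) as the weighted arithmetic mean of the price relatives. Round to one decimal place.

114.4

fertiliser: 6.7 × (902.88/630.91) = 6.7 × 1.431076 = 9.5882
plastic resin: 5.2 × (2.57/2.45) = 5.2 × 1.048980 = 5.4547
cement: 33.3 × (7.19/6.75) = 33.3 × 1.065185 = 35.4707
paper pulp: 20.2 × (910.44/700.27) = 20.2 × 1.300127 = 26.2626
cotton: 16.9 × (2.44/1.97) = 16.9 × 1.238579 = 20.9320
timber: 17.7 × (563.72/597.47) = 17.7 × 0.943512 = 16.7002
Index = Σ wᵢ·(p₁ᵢ/p₀ᵢ) = 9.5882 + 5.4547 + 35.4707 + 26.2626 + 20.9320 + 16.7002 = 114.4083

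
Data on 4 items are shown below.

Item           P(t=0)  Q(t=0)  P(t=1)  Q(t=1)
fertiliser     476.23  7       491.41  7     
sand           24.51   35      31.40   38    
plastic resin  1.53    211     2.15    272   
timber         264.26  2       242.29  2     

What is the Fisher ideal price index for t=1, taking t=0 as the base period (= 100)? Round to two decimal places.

Laspeyres component (base-period weights):
ΣP(t=1)Q(t=0) = 491.41×7 + 31.40×35 + 2.15×211 + 242.29×2 = 3439.87 + 1099 + 453.65 + 484.58 = 5477.1
ΣP(t=0)Q(t=0) = 476.23×7 + 24.51×35 + 1.53×211 + 264.26×2 = 3333.61 + 857.85 + 322.83 + 528.52 = 5042.81
L = 5477.1 / 5042.81 × 100 = 108.6121
Paasche component (current-period weights):
ΣP(t=1)Q(t=1) = 491.41×7 + 31.40×38 + 2.15×272 + 242.29×2 = 3439.87 + 1193.2 + 584.8 + 484.58 = 5702.45
ΣP(t=0)Q(t=1) = 476.23×7 + 24.51×38 + 1.53×272 + 264.26×2 = 3333.61 + 931.38 + 416.16 + 528.52 = 5209.67
P = 5702.45 / 5209.67 × 100 = 109.4589
Fisher = √(L × P) = √(108.6121 × 109.4589) = 109.0347

109.03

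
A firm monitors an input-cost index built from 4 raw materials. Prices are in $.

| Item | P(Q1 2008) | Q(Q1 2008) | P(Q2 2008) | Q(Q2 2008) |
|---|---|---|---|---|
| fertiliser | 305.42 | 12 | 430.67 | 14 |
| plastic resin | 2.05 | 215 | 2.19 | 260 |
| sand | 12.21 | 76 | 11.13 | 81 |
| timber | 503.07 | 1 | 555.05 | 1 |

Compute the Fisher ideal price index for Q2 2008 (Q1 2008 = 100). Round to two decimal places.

Laspeyres component (base-period weights):
ΣP(Q2 2008)Q(Q1 2008) = 430.67×12 + 2.19×215 + 11.13×76 + 555.05×1 = 5168.04 + 470.85 + 845.88 + 555.05 = 7039.82
ΣP(Q1 2008)Q(Q1 2008) = 305.42×12 + 2.05×215 + 12.21×76 + 503.07×1 = 3665.04 + 440.75 + 927.96 + 503.07 = 5536.82
L = 7039.82 / 5536.82 × 100 = 127.1455
Paasche component (current-period weights):
ΣP(Q2 2008)Q(Q2 2008) = 430.67×14 + 2.19×260 + 11.13×81 + 555.05×1 = 6029.38 + 569.4 + 901.53 + 555.05 = 8055.36
ΣP(Q1 2008)Q(Q2 2008) = 305.42×14 + 2.05×260 + 12.21×81 + 503.07×1 = 4275.88 + 533 + 989.01 + 503.07 = 6300.96
P = 8055.36 / 6300.96 × 100 = 127.8434
Fisher = √(L × P) = √(127.1455 × 127.8434) = 127.4940

127.49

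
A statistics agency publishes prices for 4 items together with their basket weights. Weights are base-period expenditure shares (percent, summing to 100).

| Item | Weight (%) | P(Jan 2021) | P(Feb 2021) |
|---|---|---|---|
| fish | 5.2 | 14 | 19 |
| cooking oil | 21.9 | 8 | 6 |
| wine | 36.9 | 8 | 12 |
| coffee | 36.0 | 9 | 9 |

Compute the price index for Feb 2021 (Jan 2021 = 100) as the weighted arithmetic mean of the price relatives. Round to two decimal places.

114.83

fish: 5.2 × (19/14) = 5.2 × 1.357143 = 7.0571
cooking oil: 21.9 × (6/8) = 21.9 × 0.750000 = 16.4250
wine: 36.9 × (12/8) = 36.9 × 1.500000 = 55.3500
coffee: 36.0 × (9/9) = 36.0 × 1.000000 = 36.0000
Index = Σ wᵢ·(p₁ᵢ/p₀ᵢ) = 7.0571 + 16.4250 + 55.3500 + 36.0000 = 114.8321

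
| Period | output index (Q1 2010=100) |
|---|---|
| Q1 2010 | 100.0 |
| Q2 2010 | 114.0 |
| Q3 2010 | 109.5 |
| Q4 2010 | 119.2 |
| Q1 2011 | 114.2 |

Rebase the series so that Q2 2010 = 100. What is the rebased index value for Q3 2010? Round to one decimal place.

Rebased(Q3 2010) = 109.5 / 114.0 × 100 = 96.0526

96.1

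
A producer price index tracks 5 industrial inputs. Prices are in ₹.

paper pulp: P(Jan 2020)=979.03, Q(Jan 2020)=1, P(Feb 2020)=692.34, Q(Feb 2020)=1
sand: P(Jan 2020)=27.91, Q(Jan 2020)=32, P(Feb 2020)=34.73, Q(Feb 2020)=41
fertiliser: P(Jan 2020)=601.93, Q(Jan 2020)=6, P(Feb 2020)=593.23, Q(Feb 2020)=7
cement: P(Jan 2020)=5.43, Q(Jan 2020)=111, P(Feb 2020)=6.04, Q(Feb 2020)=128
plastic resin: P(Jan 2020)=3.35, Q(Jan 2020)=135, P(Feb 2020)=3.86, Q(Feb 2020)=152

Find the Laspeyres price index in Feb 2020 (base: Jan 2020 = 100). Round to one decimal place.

100.2

Laspeyres price index uses base-period quantities as weights.
ΣP(Feb 2020)·Q(Jan 2020) = 692.34×1 + 34.73×32 + 593.23×6 + 6.04×111 + 3.86×135 = 692.34 + 1111.36 + 3559.38 + 670.44 + 521.1 = 6554.62
ΣP(Jan 2020)·Q(Jan 2020) = 979.03×1 + 27.91×32 + 601.93×6 + 5.43×111 + 3.35×135 = 979.03 + 893.12 + 3611.58 + 602.73 + 452.25 = 6538.71
Index = 6554.62 / 6538.71 × 100 = 100.2433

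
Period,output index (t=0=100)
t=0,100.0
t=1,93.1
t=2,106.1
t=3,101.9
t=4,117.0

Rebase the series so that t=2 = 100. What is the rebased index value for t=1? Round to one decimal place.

87.7

Rebased(t=1) = 93.1 / 106.1 × 100 = 87.7474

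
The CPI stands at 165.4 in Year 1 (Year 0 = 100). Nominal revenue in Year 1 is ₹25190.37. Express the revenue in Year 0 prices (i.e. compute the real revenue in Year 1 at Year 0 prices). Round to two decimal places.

Real = Nominal ÷ (Index/100) = 25190.37 ÷ (165.4/100)
     = 25190.37 ÷ 1.654 = 15229.9698

15229.97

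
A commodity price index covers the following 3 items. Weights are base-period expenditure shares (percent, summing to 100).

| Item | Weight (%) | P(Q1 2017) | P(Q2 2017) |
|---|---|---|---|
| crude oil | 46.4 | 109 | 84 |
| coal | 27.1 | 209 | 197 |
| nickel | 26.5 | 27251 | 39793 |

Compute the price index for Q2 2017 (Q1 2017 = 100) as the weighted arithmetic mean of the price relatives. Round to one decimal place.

crude oil: 46.4 × (84/109) = 46.4 × 0.770642 = 35.7578
coal: 27.1 × (197/209) = 27.1 × 0.942584 = 25.5440
nickel: 26.5 × (39793/27251) = 26.5 × 1.460240 = 38.6964
Index = Σ wᵢ·(p₁ᵢ/p₀ᵢ) = 35.7578 + 25.5440 + 38.6964 = 99.9982

100.0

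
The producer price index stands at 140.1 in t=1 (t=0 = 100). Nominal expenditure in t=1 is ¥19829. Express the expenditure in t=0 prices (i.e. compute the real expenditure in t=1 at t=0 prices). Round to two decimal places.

Real = Nominal ÷ (Index/100) = 19829 ÷ (140.1/100)
     = 19829 ÷ 1.401 = 14153.4618

14153.46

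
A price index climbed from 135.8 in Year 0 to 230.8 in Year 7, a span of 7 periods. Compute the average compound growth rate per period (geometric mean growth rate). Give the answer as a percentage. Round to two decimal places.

7.87%

Growth factor = (230.8/135.8)^(1/7) = (1.699558)^(1/7) = 1.078711
Growth rate = 1.078711 − 1 = 0.078711 = 7.8711%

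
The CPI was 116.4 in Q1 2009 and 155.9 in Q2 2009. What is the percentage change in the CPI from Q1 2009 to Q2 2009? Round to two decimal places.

33.93%

Change = (155.9 − 116.4) / 116.4 × 100
       = 39.5 / 116.4 × 100 = 33.9347%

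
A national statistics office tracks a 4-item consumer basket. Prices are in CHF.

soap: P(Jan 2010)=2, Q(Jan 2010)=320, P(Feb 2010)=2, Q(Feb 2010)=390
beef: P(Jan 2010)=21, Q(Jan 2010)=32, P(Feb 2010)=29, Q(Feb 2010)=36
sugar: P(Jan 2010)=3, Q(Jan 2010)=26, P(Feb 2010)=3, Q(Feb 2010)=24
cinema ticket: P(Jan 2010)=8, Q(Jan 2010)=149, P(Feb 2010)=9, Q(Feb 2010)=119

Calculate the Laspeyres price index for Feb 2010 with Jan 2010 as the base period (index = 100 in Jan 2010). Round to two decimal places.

115.69

Laspeyres price index uses base-period quantities as weights.
ΣP(Feb 2010)·Q(Jan 2010) = 2×320 + 29×32 + 3×26 + 9×149 = 640 + 928 + 78 + 1341 = 2987
ΣP(Jan 2010)·Q(Jan 2010) = 2×320 + 21×32 + 3×26 + 8×149 = 640 + 672 + 78 + 1192 = 2582
Index = 2987 / 2582 × 100 = 115.6855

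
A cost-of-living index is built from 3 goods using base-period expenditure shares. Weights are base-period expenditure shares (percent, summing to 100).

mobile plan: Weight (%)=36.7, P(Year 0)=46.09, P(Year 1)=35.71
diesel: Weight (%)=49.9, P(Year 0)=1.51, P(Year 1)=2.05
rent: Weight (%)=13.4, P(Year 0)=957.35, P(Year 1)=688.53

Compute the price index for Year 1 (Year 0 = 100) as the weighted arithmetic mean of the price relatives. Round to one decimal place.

mobile plan: 36.7 × (35.71/46.09) = 36.7 × 0.774788 = 28.4347
diesel: 49.9 × (2.05/1.51) = 49.9 × 1.357616 = 67.7450
rent: 13.4 × (688.53/957.35) = 13.4 × 0.719204 = 9.6373
Index = Σ wᵢ·(p₁ᵢ/p₀ᵢ) = 28.4347 + 67.7450 + 9.6373 = 105.8171

105.8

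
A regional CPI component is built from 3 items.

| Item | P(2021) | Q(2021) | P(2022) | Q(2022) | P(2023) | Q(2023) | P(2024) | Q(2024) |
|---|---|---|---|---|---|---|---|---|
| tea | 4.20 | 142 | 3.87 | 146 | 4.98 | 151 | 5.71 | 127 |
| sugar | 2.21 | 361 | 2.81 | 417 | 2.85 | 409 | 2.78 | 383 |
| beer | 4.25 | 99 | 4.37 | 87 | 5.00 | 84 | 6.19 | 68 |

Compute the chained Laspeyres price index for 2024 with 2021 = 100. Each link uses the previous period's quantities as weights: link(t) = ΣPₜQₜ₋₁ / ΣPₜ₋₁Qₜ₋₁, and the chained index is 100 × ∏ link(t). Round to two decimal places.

131.63

Link 2021→2022:
ΣP(2022)Q(2021) = 3.87×142 + 2.81×361 + 4.37×99 = 549.54 + 1014.41 + 432.63 = 1996.58
ΣP(2021)Q(2021) = 4.20×142 + 2.21×361 + 4.25×99 = 596.4 + 797.81 + 420.75 = 1814.96
link = 1996.58/1814.96 = 1.100068
Link 2022→2023:
ΣP(2023)Q(2022) = 4.98×146 + 2.85×417 + 5.00×87 = 727.08 + 1188.45 + 435 = 2350.53
ΣP(2022)Q(2022) = 3.87×146 + 2.81×417 + 4.37×87 = 565.02 + 1171.77 + 380.19 = 2116.98
link = 2350.53/2116.98 = 1.110322
Link 2023→2024:
ΣP(2024)Q(2023) = 5.71×151 + 2.78×409 + 6.19×84 = 862.21 + 1137.02 + 519.96 = 2519.19
ΣP(2023)Q(2023) = 4.98×151 + 2.85×409 + 5.00×84 = 751.98 + 1165.65 + 420 = 2337.63
link = 2519.19/2337.63 = 1.077668
Chained index = 100 × 1.100068 × 1.110322 × 1.077668 = 131.6297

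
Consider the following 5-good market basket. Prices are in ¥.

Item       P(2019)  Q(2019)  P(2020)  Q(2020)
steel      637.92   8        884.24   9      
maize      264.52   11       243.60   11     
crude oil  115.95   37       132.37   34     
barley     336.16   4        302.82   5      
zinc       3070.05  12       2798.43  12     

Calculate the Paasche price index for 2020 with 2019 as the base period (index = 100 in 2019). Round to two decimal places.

98.28

Paasche price index uses current-period quantities as weights.
ΣP(2020)·Q(2020) = 884.24×9 + 243.60×11 + 132.37×34 + 302.82×5 + 2798.43×12 = 7958.16 + 2679.6 + 4500.58 + 1514.1 + 33581.16 = 50233.6
ΣP(2019)·Q(2020) = 637.92×9 + 264.52×11 + 115.95×34 + 336.16×5 + 3070.05×12 = 5741.28 + 2909.72 + 3942.3 + 1680.8 + 36840.6 = 51114.7
Index = 50233.6 / 51114.7 × 100 = 98.2762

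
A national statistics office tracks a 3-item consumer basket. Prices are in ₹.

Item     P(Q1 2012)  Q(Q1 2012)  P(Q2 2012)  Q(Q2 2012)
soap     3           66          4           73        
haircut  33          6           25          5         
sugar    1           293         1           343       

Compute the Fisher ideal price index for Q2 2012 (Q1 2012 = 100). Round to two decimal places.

103.57

Laspeyres component (base-period weights):
ΣP(Q2 2012)Q(Q1 2012) = 4×66 + 25×6 + 1×293 = 264 + 150 + 293 = 707
ΣP(Q1 2012)Q(Q1 2012) = 3×66 + 33×6 + 1×293 = 198 + 198 + 293 = 689
L = 707 / 689 × 100 = 102.6125
Paasche component (current-period weights):
ΣP(Q2 2012)Q(Q2 2012) = 4×73 + 25×5 + 1×343 = 292 + 125 + 343 = 760
ΣP(Q1 2012)Q(Q2 2012) = 3×73 + 33×5 + 1×343 = 219 + 165 + 343 = 727
P = 760 / 727 × 100 = 104.5392
Fisher = √(L × P) = √(102.6125 × 104.5392) = 103.5714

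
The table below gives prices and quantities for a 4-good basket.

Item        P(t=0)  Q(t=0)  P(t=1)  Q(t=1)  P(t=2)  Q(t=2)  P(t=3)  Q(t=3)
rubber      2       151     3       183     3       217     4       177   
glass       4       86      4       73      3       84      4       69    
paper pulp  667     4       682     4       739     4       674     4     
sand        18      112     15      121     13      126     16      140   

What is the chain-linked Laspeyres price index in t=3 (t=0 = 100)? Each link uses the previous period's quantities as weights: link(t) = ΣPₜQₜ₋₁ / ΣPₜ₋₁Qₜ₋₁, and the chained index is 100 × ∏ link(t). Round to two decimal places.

Link t=0→t=1:
ΣP(t=1)Q(t=0) = 3×151 + 4×86 + 682×4 + 15×112 = 453 + 344 + 2728 + 1680 = 5205
ΣP(t=0)Q(t=0) = 2×151 + 4×86 + 667×4 + 18×112 = 302 + 344 + 2668 + 2016 = 5330
link = 5205/5330 = 0.976548
Link t=1→t=2:
ΣP(t=2)Q(t=1) = 3×183 + 3×73 + 739×4 + 13×121 = 549 + 219 + 2956 + 1573 = 5297
ΣP(t=1)Q(t=1) = 3×183 + 4×73 + 682×4 + 15×121 = 549 + 292 + 2728 + 1815 = 5384
link = 5297/5384 = 0.983841
Link t=2→t=3:
ΣP(t=3)Q(t=2) = 4×217 + 4×84 + 674×4 + 16×126 = 868 + 336 + 2696 + 2016 = 5916
ΣP(t=2)Q(t=2) = 3×217 + 3×84 + 739×4 + 13×126 = 651 + 252 + 2956 + 1638 = 5497
link = 5916/5497 = 1.076223
Chained index = 100 × 0.976548 × 0.983841 × 1.076223 = 103.4001

103.40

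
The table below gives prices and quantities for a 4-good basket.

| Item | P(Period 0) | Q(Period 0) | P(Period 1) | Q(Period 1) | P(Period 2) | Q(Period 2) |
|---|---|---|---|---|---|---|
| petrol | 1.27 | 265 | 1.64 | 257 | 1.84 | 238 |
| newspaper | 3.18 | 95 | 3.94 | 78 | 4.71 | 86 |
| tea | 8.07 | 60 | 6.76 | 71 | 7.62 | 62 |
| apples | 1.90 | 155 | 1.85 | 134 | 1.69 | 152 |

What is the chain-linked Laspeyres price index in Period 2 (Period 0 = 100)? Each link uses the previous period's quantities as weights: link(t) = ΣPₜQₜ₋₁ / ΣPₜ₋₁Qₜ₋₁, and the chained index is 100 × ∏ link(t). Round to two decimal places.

Link Period 0→Period 1:
ΣP(Period 1)Q(Period 0) = 1.64×265 + 3.94×95 + 6.76×60 + 1.85×155 = 434.6 + 374.3 + 405.6 + 286.75 = 1501.25
ΣP(Period 0)Q(Period 0) = 1.27×265 + 3.18×95 + 8.07×60 + 1.90×155 = 336.55 + 302.1 + 484.2 + 294.5 = 1417.35
link = 1501.25/1417.35 = 1.059195
Link Period 1→Period 2:
ΣP(Period 2)Q(Period 1) = 1.84×257 + 4.71×78 + 7.62×71 + 1.69×134 = 472.88 + 367.38 + 541.02 + 226.46 = 1607.74
ΣP(Period 1)Q(Period 1) = 1.64×257 + 3.94×78 + 6.76×71 + 1.85×134 = 421.48 + 307.32 + 479.96 + 247.9 = 1456.66
link = 1607.74/1456.66 = 1.103717
Chained index = 100 × 1.059195 × 1.103717 = 116.9051

116.91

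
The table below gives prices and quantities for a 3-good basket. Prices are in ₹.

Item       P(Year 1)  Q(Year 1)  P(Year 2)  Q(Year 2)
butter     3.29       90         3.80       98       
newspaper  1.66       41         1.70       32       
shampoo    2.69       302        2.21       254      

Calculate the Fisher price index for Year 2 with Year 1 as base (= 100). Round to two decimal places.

92.52

Laspeyres component (base-period weights):
ΣP(Year 2)Q(Year 1) = 3.80×90 + 1.70×41 + 2.21×302 = 342 + 69.7 + 667.42 = 1079.12
ΣP(Year 1)Q(Year 1) = 3.29×90 + 1.66×41 + 2.69×302 = 296.1 + 68.06 + 812.38 = 1176.54
L = 1079.12 / 1176.54 × 100 = 91.7198
Paasche component (current-period weights):
ΣP(Year 2)Q(Year 2) = 3.80×98 + 1.70×32 + 2.21×254 = 372.4 + 54.4 + 561.34 = 988.14
ΣP(Year 1)Q(Year 2) = 3.29×98 + 1.66×32 + 2.69×254 = 322.42 + 53.12 + 683.26 = 1058.8
P = 988.14 / 1058.8 × 100 = 93.3264
Fisher = √(L × P) = √(91.7198 × 93.3264) = 92.5196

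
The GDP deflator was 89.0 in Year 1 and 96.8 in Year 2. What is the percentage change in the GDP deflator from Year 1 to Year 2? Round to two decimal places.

8.76%

Change = (96.8 − 89.0) / 89.0 × 100
       = 7.8 / 89.0 × 100 = 8.7640%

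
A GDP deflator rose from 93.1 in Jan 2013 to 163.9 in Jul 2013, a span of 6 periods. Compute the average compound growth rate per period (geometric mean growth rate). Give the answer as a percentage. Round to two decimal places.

9.88%

Growth factor = (163.9/93.1)^(1/6) = (1.760473)^(1/6) = 1.098849
Growth rate = 1.098849 − 1 = 0.098849 = 9.8849%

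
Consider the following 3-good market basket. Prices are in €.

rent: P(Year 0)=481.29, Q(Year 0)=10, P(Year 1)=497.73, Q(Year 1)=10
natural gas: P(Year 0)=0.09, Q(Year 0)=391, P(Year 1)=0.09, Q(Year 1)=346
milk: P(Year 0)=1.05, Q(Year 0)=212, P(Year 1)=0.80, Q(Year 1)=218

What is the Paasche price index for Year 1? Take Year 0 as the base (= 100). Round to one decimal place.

Paasche price index uses current-period quantities as weights.
ΣP(Year 1)·Q(Year 1) = 497.73×10 + 0.09×346 + 0.80×218 = 4977.3 + 31.14 + 174.4 = 5182.84
ΣP(Year 0)·Q(Year 1) = 481.29×10 + 0.09×346 + 1.05×218 = 4812.9 + 31.14 + 228.9 = 5072.94
Index = 5182.84 / 5072.94 × 100 = 102.1664

102.2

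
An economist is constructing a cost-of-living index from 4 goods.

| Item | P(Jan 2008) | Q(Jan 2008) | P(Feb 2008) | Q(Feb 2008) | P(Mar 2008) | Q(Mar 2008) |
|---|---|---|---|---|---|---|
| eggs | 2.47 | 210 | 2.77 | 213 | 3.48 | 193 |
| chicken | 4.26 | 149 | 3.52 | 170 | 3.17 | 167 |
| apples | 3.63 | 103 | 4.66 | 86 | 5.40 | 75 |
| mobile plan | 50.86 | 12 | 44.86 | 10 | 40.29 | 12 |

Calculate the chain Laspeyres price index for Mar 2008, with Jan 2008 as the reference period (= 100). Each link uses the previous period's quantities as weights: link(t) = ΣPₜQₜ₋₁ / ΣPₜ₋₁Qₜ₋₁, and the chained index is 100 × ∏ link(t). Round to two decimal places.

Link Jan 2008→Feb 2008:
ΣP(Feb 2008)Q(Jan 2008) = 2.77×210 + 3.52×149 + 4.66×103 + 44.86×12 = 581.7 + 524.48 + 479.98 + 538.32 = 2124.48
ΣP(Jan 2008)Q(Jan 2008) = 2.47×210 + 4.26×149 + 3.63×103 + 50.86×12 = 518.7 + 634.74 + 373.89 + 610.32 = 2137.65
link = 2124.48/2137.65 = 0.993839
Link Feb 2008→Mar 2008:
ΣP(Mar 2008)Q(Feb 2008) = 3.48×213 + 3.17×170 + 5.40×86 + 40.29×10 = 741.24 + 538.9 + 464.4 + 402.9 = 2147.44
ΣP(Feb 2008)Q(Feb 2008) = 2.77×213 + 3.52×170 + 4.66×86 + 44.86×10 = 590.01 + 598.4 + 400.76 + 448.6 = 2037.77
link = 2147.44/2037.77 = 1.053819
Chained index = 100 × 0.993839 × 1.053819 = 104.7326

104.73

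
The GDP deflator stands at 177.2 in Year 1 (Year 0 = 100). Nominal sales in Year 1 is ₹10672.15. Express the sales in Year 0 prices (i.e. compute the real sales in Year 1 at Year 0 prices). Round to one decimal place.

6022.7

Real = Nominal ÷ (Index/100) = 10672.15 ÷ (177.2/100)
     = 10672.15 ÷ 1.772 = 6022.6580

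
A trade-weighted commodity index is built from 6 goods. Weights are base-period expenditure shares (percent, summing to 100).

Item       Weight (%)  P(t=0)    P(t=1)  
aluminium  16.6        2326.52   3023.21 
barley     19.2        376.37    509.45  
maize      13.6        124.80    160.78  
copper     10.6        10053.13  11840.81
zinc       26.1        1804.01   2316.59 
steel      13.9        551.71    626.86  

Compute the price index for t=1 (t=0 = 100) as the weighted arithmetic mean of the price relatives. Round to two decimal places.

126.87

aluminium: 16.6 × (3023.21/2326.52) = 16.6 × 1.299456 = 21.5710
barley: 19.2 × (509.45/376.37) = 19.2 × 1.353588 = 25.9889
maize: 13.6 × (160.78/124.80) = 13.6 × 1.288301 = 17.5209
copper: 10.6 × (11840.81/10053.13) = 10.6 × 1.177823 = 12.4849
zinc: 26.1 × (2316.59/1804.01) = 26.1 × 1.284134 = 33.5159
steel: 13.9 × (626.86/551.71) = 13.9 × 1.136213 = 15.7934
Index = Σ wᵢ·(p₁ᵢ/p₀ᵢ) = 21.5710 + 25.9889 + 17.5209 + 12.4849 + 33.5159 + 15.7934 = 126.8749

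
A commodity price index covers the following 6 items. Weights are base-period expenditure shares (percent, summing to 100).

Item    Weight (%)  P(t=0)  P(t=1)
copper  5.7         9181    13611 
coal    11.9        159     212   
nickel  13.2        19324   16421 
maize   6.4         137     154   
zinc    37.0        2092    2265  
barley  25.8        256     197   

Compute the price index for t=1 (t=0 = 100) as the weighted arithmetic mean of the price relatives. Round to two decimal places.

102.64

copper: 5.7 × (13611/9181) = 5.7 × 1.482518 = 8.4504
coal: 11.9 × (212/159) = 11.9 × 1.333333 = 15.8667
nickel: 13.2 × (16421/19324) = 13.2 × 0.849772 = 11.2170
maize: 6.4 × (154/137) = 6.4 × 1.124088 = 7.1942
zinc: 37.0 × (2265/2092) = 37.0 × 1.082696 = 40.0598
barley: 25.8 × (197/256) = 25.8 × 0.769531 = 19.8539
Index = Σ wᵢ·(p₁ᵢ/p₀ᵢ) = 8.4504 + 15.8667 + 11.2170 + 7.1942 + 40.0598 + 19.8539 = 102.6418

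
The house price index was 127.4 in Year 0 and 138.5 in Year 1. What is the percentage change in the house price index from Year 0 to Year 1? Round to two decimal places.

Change = (138.5 − 127.4) / 127.4 × 100
       = 11.1 / 127.4 × 100 = 8.7127%

8.71%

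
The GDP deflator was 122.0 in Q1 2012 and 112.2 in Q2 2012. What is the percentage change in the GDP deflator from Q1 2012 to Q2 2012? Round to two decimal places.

-8.03%

Change = (112.2 − 122.0) / 122.0 × 100
       = -9.8 / 122.0 × 100 = -8.0328%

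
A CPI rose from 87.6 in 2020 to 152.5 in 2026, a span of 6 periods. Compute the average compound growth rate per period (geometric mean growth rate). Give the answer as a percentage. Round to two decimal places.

Growth factor = (152.5/87.6)^(1/6) = (1.740868)^(1/6) = 1.096800
Growth rate = 1.096800 − 1 = 0.096800 = 9.6800%

9.68%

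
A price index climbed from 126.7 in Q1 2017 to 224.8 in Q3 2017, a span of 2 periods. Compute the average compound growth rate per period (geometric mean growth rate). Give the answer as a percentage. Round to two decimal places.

33.20%

Growth factor = (224.8/126.7)^(1/2) = (1.774270)^(1/2) = 1.332017
Growth rate = 1.332017 − 1 = 0.332017 = 33.2017%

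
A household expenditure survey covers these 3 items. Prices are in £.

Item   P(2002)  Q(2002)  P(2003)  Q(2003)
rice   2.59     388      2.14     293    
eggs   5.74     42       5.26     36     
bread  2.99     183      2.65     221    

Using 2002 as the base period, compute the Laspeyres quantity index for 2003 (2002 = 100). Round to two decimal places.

Laspeyres quantity index uses base-period prices as weights.
ΣP(2002)·Q(2003) = 2.59×293 + 5.74×36 + 2.99×221 = 758.87 + 206.64 + 660.79 = 1626.3
ΣP(2002)·Q(2002) = 2.59×388 + 5.74×42 + 2.99×183 = 1004.92 + 241.08 + 547.17 = 1793.17
Index = 1626.3 / 1793.17 × 100 = 90.6941

90.69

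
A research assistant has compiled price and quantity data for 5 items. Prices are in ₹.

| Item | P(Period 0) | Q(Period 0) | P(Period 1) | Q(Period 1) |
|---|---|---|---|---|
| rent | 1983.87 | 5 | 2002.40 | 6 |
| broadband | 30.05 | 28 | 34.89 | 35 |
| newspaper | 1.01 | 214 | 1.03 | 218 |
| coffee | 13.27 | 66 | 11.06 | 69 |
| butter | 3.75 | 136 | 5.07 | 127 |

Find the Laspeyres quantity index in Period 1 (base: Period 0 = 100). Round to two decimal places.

117.83

Laspeyres quantity index uses base-period prices as weights.
ΣP(Period 0)·Q(Period 1) = 1983.87×6 + 30.05×35 + 1.01×218 + 13.27×69 + 3.75×127 = 11903.22 + 1051.75 + 220.18 + 915.63 + 476.25 = 14567.03
ΣP(Period 0)·Q(Period 0) = 1983.87×5 + 30.05×28 + 1.01×214 + 13.27×66 + 3.75×136 = 9919.35 + 841.4 + 216.14 + 875.82 + 510 = 12362.71
Index = 14567.03 / 12362.71 × 100 = 117.8304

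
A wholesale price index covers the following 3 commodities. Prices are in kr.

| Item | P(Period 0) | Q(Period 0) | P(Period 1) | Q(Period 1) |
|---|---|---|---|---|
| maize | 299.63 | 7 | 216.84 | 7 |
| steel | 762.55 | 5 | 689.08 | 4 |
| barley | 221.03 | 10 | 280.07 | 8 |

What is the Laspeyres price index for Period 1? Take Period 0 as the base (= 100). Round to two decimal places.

95.61

Laspeyres price index uses base-period quantities as weights.
ΣP(Period 1)·Q(Period 0) = 216.84×7 + 689.08×5 + 280.07×10 = 1517.88 + 3445.4 + 2800.7 = 7763.98
ΣP(Period 0)·Q(Period 0) = 299.63×7 + 762.55×5 + 221.03×10 = 2097.41 + 3812.75 + 2210.3 = 8120.46
Index = 7763.98 / 8120.46 × 100 = 95.6101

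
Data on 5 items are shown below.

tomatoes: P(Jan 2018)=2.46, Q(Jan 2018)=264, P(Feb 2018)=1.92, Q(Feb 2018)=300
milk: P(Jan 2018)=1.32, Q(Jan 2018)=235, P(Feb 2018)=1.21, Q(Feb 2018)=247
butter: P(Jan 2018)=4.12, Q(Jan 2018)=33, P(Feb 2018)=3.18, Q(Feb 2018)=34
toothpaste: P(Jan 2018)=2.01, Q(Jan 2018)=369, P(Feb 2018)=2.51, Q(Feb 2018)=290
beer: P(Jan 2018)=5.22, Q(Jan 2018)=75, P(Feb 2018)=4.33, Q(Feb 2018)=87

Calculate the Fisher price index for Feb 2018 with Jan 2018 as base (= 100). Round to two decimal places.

94.73

Laspeyres component (base-period weights):
ΣP(Feb 2018)Q(Jan 2018) = 1.92×264 + 1.21×235 + 3.18×33 + 2.51×369 + 4.33×75 = 506.88 + 284.35 + 104.94 + 926.19 + 324.75 = 2147.11
ΣP(Jan 2018)Q(Jan 2018) = 2.46×264 + 1.32×235 + 4.12×33 + 2.01×369 + 5.22×75 = 649.44 + 310.2 + 135.96 + 741.69 + 391.5 = 2228.79
L = 2147.11 / 2228.79 × 100 = 96.3352
Paasche component (current-period weights):
ΣP(Feb 2018)Q(Feb 2018) = 1.92×300 + 1.21×247 + 3.18×34 + 2.51×290 + 4.33×87 = 576 + 298.87 + 108.12 + 727.9 + 376.71 = 2087.6
ΣP(Jan 2018)Q(Feb 2018) = 2.46×300 + 1.32×247 + 4.12×34 + 2.01×290 + 5.22×87 = 738 + 326.04 + 140.08 + 582.9 + 454.14 = 2241.16
P = 2087.6 / 2241.16 × 100 = 93.1482
Fisher = √(L × P) = √(96.3352 × 93.1482) = 94.7283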